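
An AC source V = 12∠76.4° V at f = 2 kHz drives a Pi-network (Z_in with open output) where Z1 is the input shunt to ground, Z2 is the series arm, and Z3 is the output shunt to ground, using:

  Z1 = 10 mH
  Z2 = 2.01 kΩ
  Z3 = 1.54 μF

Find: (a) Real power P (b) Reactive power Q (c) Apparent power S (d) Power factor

Step 1 — Angular frequency: ω = 2π·f = 2π·2000 = 1.257e+04 rad/s.
Step 2 — Component impedances:
  Z1: Z = jωL = j·1.257e+04·0.01 = 0 + j125.7 Ω
  Z2: Z = R = 2010 Ω
  Z3: Z = 1/(jωC) = -j/(ω·C) = 0 - j51.67 Ω
Step 3 — With open output, the series arm Z2 and the output shunt Z3 appear in series to ground: Z2 + Z3 = 2010 - j51.67 Ω.
Step 4 — Parallel with input shunt Z1: Z_in = Z1 || (Z2 + Z3) = 7.846 + j125.4 Ω = 125.6∠86.4° Ω.
Step 5 — Source phasor: V = 12∠76.4° V = 2.822 + j11.66 V.
Step 6 — Current: I = V / Z = 0.09407 - j0.01662 A = 0.09553∠-10.0° A.
Step 7 — Complex power: S = V·I* = 0.07159 + j1.144 VA.
Step 8 — Real power: P = Re(S) = 0.07159 W.
Step 9 — Reactive power: Q = Im(S) = 1.144 VAR.
Step 10 — Apparent power: |S| = 1.146 VA.
Step 11 — Power factor: PF = P/|S| = 0.06246 (lagging).

(a) P = 0.07159 W  (b) Q = 1.144 VAR  (c) S = 1.146 VA  (d) PF = 0.06246 (lagging)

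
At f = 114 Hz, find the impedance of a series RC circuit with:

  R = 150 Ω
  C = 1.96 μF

Step 1 — Angular frequency: ω = 2π·f = 2π·114 = 716.3 rad/s.
Step 2 — Component impedances:
  R: Z = R = 150 Ω
  C: Z = 1/(jωC) = -j/(ω·C) = 0 - j712.3 Ω
Step 3 — Series combination: Z_total = R + C = 150 - j712.3 Ω = 727.9∠-78.1° Ω.

Z = 150 - j712.3 Ω = 727.9∠-78.1° Ω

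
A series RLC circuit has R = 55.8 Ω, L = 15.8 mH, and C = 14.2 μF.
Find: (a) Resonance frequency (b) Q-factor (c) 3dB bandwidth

Step 1 — Resonance: ω₀ = 1/√(LC) = 1/√(0.0158·1.42e-05) = 2111 rad/s.
Step 2 — f₀ = ω₀/(2π) = 336 Hz.
Step 3 — Series Q: Q = ω₀L/R = 2111·0.0158/55.8 = 0.5978.
Step 4 — Bandwidth: Δω = ω₀/Q = 3532 rad/s; BW = Δω/(2π) = 562.1 Hz.

(a) f₀ = 336 Hz  (b) Q = 0.5978  (c) BW = 562.1 Hz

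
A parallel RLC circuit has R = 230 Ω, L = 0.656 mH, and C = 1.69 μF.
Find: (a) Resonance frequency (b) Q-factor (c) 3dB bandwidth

Step 1 — Resonance: ω₀ = 1/√(LC) = 1/√(0.000656·1.69e-06) = 3.003e+04 rad/s.
Step 2 — f₀ = ω₀/(2π) = 4780 Hz.
Step 3 — Parallel Q: Q = R/(ω₀L) = 230/(3.003e+04·0.000656) = 11.67.
Step 4 — Bandwidth: Δω = ω₀/Q = 2573 rad/s; BW = Δω/(2π) = 409.5 Hz.

(a) f₀ = 4780 Hz  (b) Q = 11.67  (c) BW = 409.5 Hz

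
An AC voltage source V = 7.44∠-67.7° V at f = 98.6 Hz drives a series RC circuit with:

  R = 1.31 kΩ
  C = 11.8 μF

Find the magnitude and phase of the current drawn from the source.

Step 1 — Angular frequency: ω = 2π·f = 2π·98.6 = 619.5 rad/s.
Step 2 — Component impedances:
  R: Z = R = 1310 Ω
  C: Z = 1/(jωC) = -j/(ω·C) = 0 - j136.8 Ω
Step 3 — Series combination: Z_total = R + C = 1310 - j136.8 Ω = 1317∠-6.0° Ω.
Step 4 — Source phasor: V = 7.44∠-67.7° V = 2.823 - j6.884 V.
Step 5 — Ohm's law: I = V / Z_total = (2.823 - j6.884) / (1310 - j136.8) = 0.002675 - j0.004975 A.
Step 6 — Convert to polar: |I| = 0.005649 A, ∠I = -61.7°.

I = 0.005649∠-61.7° A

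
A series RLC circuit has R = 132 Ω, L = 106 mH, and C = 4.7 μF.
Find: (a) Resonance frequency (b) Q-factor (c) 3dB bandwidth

Step 1 — Resonance: ω₀ = 1/√(LC) = 1/√(0.106·4.7e-06) = 1417 rad/s.
Step 2 — f₀ = ω₀/(2π) = 225.5 Hz.
Step 3 — Series Q: Q = ω₀L/R = 1417·0.106/132 = 1.138.
Step 4 — Bandwidth: Δω = ω₀/Q = 1245 rad/s; BW = Δω/(2π) = 198.2 Hz.

(a) f₀ = 225.5 Hz  (b) Q = 1.138  (c) BW = 198.2 Hz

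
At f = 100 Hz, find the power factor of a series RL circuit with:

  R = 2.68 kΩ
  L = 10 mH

Step 1 — Angular frequency: ω = 2π·f = 2π·100 = 628.3 rad/s.
Step 2 — Component impedances:
  R: Z = R = 2680 Ω
  L: Z = jωL = j·628.3·0.01 = 0 + j6.283 Ω
Step 3 — Series combination: Z_total = R + L = 2680 + j6.283 Ω = 2680∠0.1° Ω.
Step 4 — Power factor: PF = cos(φ) = Re(Z)/|Z| = 2680/2680 = 1.
Step 5 — Type: Im(Z) = 6.283 ⇒ lagging (phase φ = 0.1°).

PF = 1 (lagging, φ = 0.1°)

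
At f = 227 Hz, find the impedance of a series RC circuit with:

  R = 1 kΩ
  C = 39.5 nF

Step 1 — Angular frequency: ω = 2π·f = 2π·227 = 1426 rad/s.
Step 2 — Component impedances:
  R: Z = R = 1000 Ω
  C: Z = 1/(jωC) = -j/(ω·C) = 0 - j1.775e+04 Ω
Step 3 — Series combination: Z_total = R + C = 1000 - j1.775e+04 Ω = 1.778e+04∠-86.8° Ω.

Z = 1000 - j1.775e+04 Ω = 1.778e+04∠-86.8° Ω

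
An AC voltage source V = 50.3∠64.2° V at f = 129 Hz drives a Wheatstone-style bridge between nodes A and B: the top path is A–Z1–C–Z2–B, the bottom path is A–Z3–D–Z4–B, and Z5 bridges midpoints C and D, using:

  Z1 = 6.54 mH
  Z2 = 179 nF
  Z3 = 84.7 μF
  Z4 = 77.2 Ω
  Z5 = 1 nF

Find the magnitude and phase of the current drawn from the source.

Step 1 — Angular frequency: ω = 2π·f = 2π·129 = 810.5 rad/s.
Step 2 — Component impedances:
  Z1: Z = jωL = j·810.5·0.00654 = 0 + j5.301 Ω
  Z2: Z = 1/(jωC) = -j/(ω·C) = 0 - j6893 Ω
  Z3: Z = 1/(jωC) = -j/(ω·C) = 0 - j14.57 Ω
  Z4: Z = R = 77.2 Ω
  Z5: Z = 1/(jωC) = -j/(ω·C) = 0 - j1.234e+06 Ω
Step 3 — Bridge requires nodal analysis (the Z5 bridge couples midpoints C and D, so the two paths cannot be reduced to a simple series/parallel combination). Setting node B to ground and injecting 1 A at node A, the 3-node admittance system at A, C, D solves to V_A = Z_AB = 76.86 - j15.4 Ω = 78.39∠-11.3° Ω.
Step 4 — Source phasor: V = 50.3∠64.2° V = 21.89 + j45.29 V.
Step 5 — Ohm's law: I = V / Z_total = (21.89 + j45.29) / (76.86 - j15.4) = 0.1604 + j0.6213 A.
Step 6 — Convert to polar: |I| = 0.6417 A, ∠I = 75.5°.

I = 0.6417∠75.5° A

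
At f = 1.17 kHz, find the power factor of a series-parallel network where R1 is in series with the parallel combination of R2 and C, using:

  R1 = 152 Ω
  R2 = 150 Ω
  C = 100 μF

Step 1 — Angular frequency: ω = 2π·f = 2π·1170 = 7351 rad/s.
Step 2 — Component impedances:
  R1: Z = R = 152 Ω
  R2: Z = R = 150 Ω
  C: Z = 1/(jωC) = -j/(ω·C) = 0 - j1.36 Ω
Step 3 — Parallel branch: R2 || C = 1/(1/R2 + 1/C) = 0.01234 - j1.36 Ω.
Step 4 — Series with R1: Z_total = R1 + (R2 || C) = 152 - j1.36 Ω = 152∠-0.5° Ω.
Step 5 — Power factor: PF = cos(φ) = Re(Z)/|Z| = 152/152 = 1.
Step 6 — Type: Im(Z) = -1.36 ⇒ leading (phase φ = -0.5°).

PF = 1 (leading, φ = -0.5°)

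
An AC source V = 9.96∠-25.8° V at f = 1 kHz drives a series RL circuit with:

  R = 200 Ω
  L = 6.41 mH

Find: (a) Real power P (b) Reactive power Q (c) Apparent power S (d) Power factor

Step 1 — Angular frequency: ω = 2π·f = 2π·1000 = 6283 rad/s.
Step 2 — Component impedances:
  R: Z = R = 200 Ω
  L: Z = jωL = j·6283·0.00641 = 0 + j40.28 Ω
Step 3 — Series combination: Z_total = R + L = 200 + j40.28 Ω = 204∠11.4° Ω.
Step 4 — Source phasor: V = 9.96∠-25.8° V = 8.967 - j4.335 V.
Step 5 — Current: I = V / Z = 0.03889 - j0.02951 A = 0.04882∠-37.2° A.
Step 6 — Complex power: S = V·I* = 0.4767 + j0.09599 VA.
Step 7 — Real power: P = Re(S) = 0.4767 W.
Step 8 — Reactive power: Q = Im(S) = 0.09599 VAR.
Step 9 — Apparent power: |S| = 0.4862 VA.
Step 10 — Power factor: PF = P/|S| = 0.9803 (lagging).

(a) P = 0.4767 W  (b) Q = 0.09599 VAR  (c) S = 0.4862 VA  (d) PF = 0.9803 (lagging)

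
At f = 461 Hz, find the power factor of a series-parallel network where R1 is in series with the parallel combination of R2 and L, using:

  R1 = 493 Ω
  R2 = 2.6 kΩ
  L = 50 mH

Step 1 — Angular frequency: ω = 2π·f = 2π·461 = 2897 rad/s.
Step 2 — Component impedances:
  R1: Z = R = 493 Ω
  R2: Z = R = 2600 Ω
  L: Z = jωL = j·2897·0.05 = 0 + j144.8 Ω
Step 3 — Parallel branch: R2 || L = 1/(1/R2 + 1/L) = 8.042 + j144.4 Ω.
Step 4 — Series with R1: Z_total = R1 + (R2 || L) = 501 + j144.4 Ω = 521.4∠16.1° Ω.
Step 5 — Power factor: PF = cos(φ) = Re(Z)/|Z| = 501/521.4 = 0.9609.
Step 6 — Type: Im(Z) = 144.4 ⇒ lagging (phase φ = 16.1°).

PF = 0.9609 (lagging, φ = 16.1°)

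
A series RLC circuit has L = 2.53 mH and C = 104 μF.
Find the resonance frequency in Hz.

Step 1 — Resonance condition Im(Z)=0 gives ω₀ = 1/√(LC).
Step 2 — ω₀ = 1/√(0.00253·0.000104) = 1949 rad/s.
Step 3 — f₀ = ω₀/(2π) = 310.3 Hz.

f₀ = 310.3 Hz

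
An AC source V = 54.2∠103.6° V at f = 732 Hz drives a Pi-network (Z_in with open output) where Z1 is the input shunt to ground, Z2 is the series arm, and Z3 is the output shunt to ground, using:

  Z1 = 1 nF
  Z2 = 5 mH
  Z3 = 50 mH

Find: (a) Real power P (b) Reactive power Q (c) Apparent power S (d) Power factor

Step 1 — Angular frequency: ω = 2π·f = 2π·732 = 4599 rad/s.
Step 2 — Component impedances:
  Z1: Z = 1/(jωC) = -j/(ω·C) = 0 - j2.174e+05 Ω
  Z2: Z = jωL = j·4599·0.005 = 0 + j23 Ω
  Z3: Z = jωL = j·4599·0.05 = 0 + j230 Ω
Step 3 — With open output, the series arm Z2 and the output shunt Z3 appear in series to ground: Z2 + Z3 = 0 + j253 Ω.
Step 4 — Parallel with input shunt Z1: Z_in = Z1 || (Z2 + Z3) = 0 + j253.3 Ω = 253.3∠90.0° Ω.
Step 5 — Source phasor: V = 54.2∠103.6° V = -12.74 + j52.68 V.
Step 6 — Current: I = V / Z = 0.208 + j0.05032 A = 0.214∠13.6° A.
Step 7 — Complex power: S = V·I* = 0 + j11.6 VA.
Step 8 — Real power: P = Re(S) = 0 W.
Step 9 — Reactive power: Q = Im(S) = 11.6 VAR.
Step 10 — Apparent power: |S| = 11.6 VA.
Step 11 — Power factor: PF = P/|S| = 0 (lagging).

(a) P = 0 W  (b) Q = 11.6 VAR  (c) S = 11.6 VA  (d) PF = 0 (lagging)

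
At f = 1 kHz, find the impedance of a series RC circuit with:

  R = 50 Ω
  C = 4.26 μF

Step 1 — Angular frequency: ω = 2π·f = 2π·1000 = 6283 rad/s.
Step 2 — Component impedances:
  R: Z = R = 50 Ω
  C: Z = 1/(jωC) = -j/(ω·C) = 0 - j37.36 Ω
Step 3 — Series combination: Z_total = R + C = 50 - j37.36 Ω = 62.42∠-36.8° Ω.

Z = 50 - j37.36 Ω = 62.42∠-36.8° Ω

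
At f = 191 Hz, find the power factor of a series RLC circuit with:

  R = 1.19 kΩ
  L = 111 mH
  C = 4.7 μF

Step 1 — Angular frequency: ω = 2π·f = 2π·191 = 1200 rad/s.
Step 2 — Component impedances:
  R: Z = R = 1190 Ω
  L: Z = jωL = j·1200·0.111 = 0 + j133.2 Ω
  C: Z = 1/(jωC) = -j/(ω·C) = 0 - j177.3 Ω
Step 3 — Series combination: Z_total = R + L + C = 1190 - j44.08 Ω = 1191∠-2.1° Ω.
Step 4 — Power factor: PF = cos(φ) = Re(Z)/|Z| = 1190/1190.8 = 0.9993.
Step 5 — Type: Im(Z) = -44.08 ⇒ leading (phase φ = -2.1°).

PF = 0.9993 (leading, φ = -2.1°)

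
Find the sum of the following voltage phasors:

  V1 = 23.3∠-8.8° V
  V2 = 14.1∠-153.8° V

Step 1 — Convert each phasor to rectangular form:
  V1 = 23.3·(cos(-8.8°) + j·sin(-8.8°)) = 23.03 - j3.565 V
  V2 = 14.1·(cos(-153.8°) + j·sin(-153.8°)) = -12.65 - j6.225 V
Step 2 — Sum components: V_total = 10.37 - j9.79 V.
Step 3 — Convert to polar: |V_total| = 14.26 V, ∠V_total = -43.3°.

V_total = 14.26∠-43.3° V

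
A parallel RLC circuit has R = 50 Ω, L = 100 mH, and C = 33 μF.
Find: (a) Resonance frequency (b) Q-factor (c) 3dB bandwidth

Step 1 — Resonance: ω₀ = 1/√(LC) = 1/√(0.1·3.3e-05) = 550.5 rad/s.
Step 2 — f₀ = ω₀/(2π) = 87.61 Hz.
Step 3 — Parallel Q: Q = R/(ω₀L) = 50/(550.5·0.1) = 0.9083.
Step 4 — Bandwidth: Δω = ω₀/Q = 606.1 rad/s; BW = Δω/(2π) = 96.46 Hz.

(a) f₀ = 87.61 Hz  (b) Q = 0.9083  (c) BW = 96.46 Hz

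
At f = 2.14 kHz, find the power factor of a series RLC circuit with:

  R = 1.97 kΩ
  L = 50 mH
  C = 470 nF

Step 1 — Angular frequency: ω = 2π·f = 2π·2140 = 1.345e+04 rad/s.
Step 2 — Component impedances:
  R: Z = R = 1970 Ω
  L: Z = jωL = j·1.345e+04·0.05 = 0 + j672.3 Ω
  C: Z = 1/(jωC) = -j/(ω·C) = 0 - j158.2 Ω
Step 3 — Series combination: Z_total = R + L + C = 1970 + j514.1 Ω = 2036∠14.6° Ω.
Step 4 — Power factor: PF = cos(φ) = Re(Z)/|Z| = 1970/2036 = 0.9676.
Step 5 — Type: Im(Z) = 514.1 ⇒ lagging (phase φ = 14.6°).

PF = 0.9676 (lagging, φ = 14.6°)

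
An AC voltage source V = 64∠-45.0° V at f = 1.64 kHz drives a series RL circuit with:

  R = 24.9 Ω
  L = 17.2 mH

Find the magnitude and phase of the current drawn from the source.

Step 1 — Angular frequency: ω = 2π·f = 2π·1640 = 1.03e+04 rad/s.
Step 2 — Component impedances:
  R: Z = R = 24.9 Ω
  L: Z = jωL = j·1.03e+04·0.0172 = 0 + j177.2 Ω
Step 3 — Series combination: Z_total = R + L = 24.9 + j177.2 Ω = 179∠82.0° Ω.
Step 4 — Source phasor: V = 64∠-45.0° V = 45.25 - j45.25 V.
Step 5 — Ohm's law: I = V / Z_total = (45.25 - j45.25) / (24.9 + j177.2) = -0.2152 - j0.2856 A.
Step 6 — Convert to polar: |I| = 0.3576 A, ∠I = -127.0°.

I = 0.3576∠-127.0° A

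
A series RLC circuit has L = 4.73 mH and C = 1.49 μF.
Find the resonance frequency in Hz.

Step 1 — Resonance condition Im(Z)=0 gives ω₀ = 1/√(LC).
Step 2 — ω₀ = 1/√(0.00473·1.49e-06) = 1.191e+04 rad/s.
Step 3 — f₀ = ω₀/(2π) = 1896 Hz.

f₀ = 1896 Hz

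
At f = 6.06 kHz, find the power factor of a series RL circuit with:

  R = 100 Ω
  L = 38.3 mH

Step 1 — Angular frequency: ω = 2π·f = 2π·6060 = 3.808e+04 rad/s.
Step 2 — Component impedances:
  R: Z = R = 100 Ω
  L: Z = jωL = j·3.808e+04·0.0383 = 0 + j1458 Ω
Step 3 — Series combination: Z_total = R + L = 100 + j1458 Ω = 1462∠86.1° Ω.
Step 4 — Power factor: PF = cos(φ) = Re(Z)/|Z| = 100/1461.7 = 0.06841.
Step 5 — Type: Im(Z) = 1458 ⇒ lagging (phase φ = 86.1°).

PF = 0.06841 (lagging, φ = 86.1°)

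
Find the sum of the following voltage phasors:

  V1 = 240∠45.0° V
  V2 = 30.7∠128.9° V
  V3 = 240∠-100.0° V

Step 1 — Convert each phasor to rectangular form:
  V1 = 240·(cos(45.0°) + j·sin(45.0°)) = 169.7 + j169.7 V
  V2 = 30.7·(cos(128.9°) + j·sin(128.9°)) = -19.28 + j23.89 V
  V3 = 240·(cos(-100.0°) + j·sin(-100.0°)) = -41.68 - j236.4 V
Step 2 — Sum components: V_total = 108.8 - j42.76 V.
Step 3 — Convert to polar: |V_total| = 116.9 V, ∠V_total = -21.5°.

V_total = 116.9∠-21.5° V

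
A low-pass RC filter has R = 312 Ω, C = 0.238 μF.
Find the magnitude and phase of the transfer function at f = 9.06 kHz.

Step 1 — Angular frequency: ω = 2π·9060 = 5.693e+04 rad/s.
Step 2 — Transfer function: H(jω) = 1/(1 + jωRC).
Step 3 — Denominator: 1 + jωRC = 1 + j·5.693e+04·312·2.38e-07 = 1 + j4.227.
Step 4 — H = 0.053 - j0.224.
Step 5 — Magnitude: |H| = 0.2302 (-12.8 dB); phase: φ = -76.7°.

|H| = 0.2302 (-12.8 dB), φ = -76.7°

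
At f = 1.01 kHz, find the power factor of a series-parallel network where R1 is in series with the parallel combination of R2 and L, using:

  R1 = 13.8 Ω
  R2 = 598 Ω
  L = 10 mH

Step 1 — Angular frequency: ω = 2π·f = 2π·1010 = 6346 rad/s.
Step 2 — Component impedances:
  R1: Z = R = 13.8 Ω
  R2: Z = R = 598 Ω
  L: Z = jωL = j·6346·0.01 = 0 + j63.46 Ω
Step 3 — Parallel branch: R2 || L = 1/(1/R2 + 1/L) = 6.659 + j62.75 Ω.
Step 4 — Series with R1: Z_total = R1 + (R2 || L) = 20.46 + j62.75 Ω = 66∠71.9° Ω.
Step 5 — Power factor: PF = cos(φ) = Re(Z)/|Z| = 20.46/66 = 0.31.
Step 6 — Type: Im(Z) = 62.75 ⇒ lagging (phase φ = 71.9°).

PF = 0.31 (lagging, φ = 71.9°)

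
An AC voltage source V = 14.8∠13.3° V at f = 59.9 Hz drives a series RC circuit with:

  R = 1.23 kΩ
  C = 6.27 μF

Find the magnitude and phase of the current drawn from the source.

Step 1 — Angular frequency: ω = 2π·f = 2π·59.9 = 376.4 rad/s.
Step 2 — Component impedances:
  R: Z = R = 1230 Ω
  C: Z = 1/(jωC) = -j/(ω·C) = 0 - j423.8 Ω
Step 3 — Series combination: Z_total = R + C = 1230 - j423.8 Ω = 1301∠-19.0° Ω.
Step 4 — Source phasor: V = 14.8∠13.3° V = 14.4 + j3.405 V.
Step 5 — Ohm's law: I = V / Z_total = (14.4 + j3.405) / (1230 - j423.8) = 0.009615 + j0.006081 A.
Step 6 — Convert to polar: |I| = 0.01138 A, ∠I = 32.3°.

I = 0.01138∠32.3° A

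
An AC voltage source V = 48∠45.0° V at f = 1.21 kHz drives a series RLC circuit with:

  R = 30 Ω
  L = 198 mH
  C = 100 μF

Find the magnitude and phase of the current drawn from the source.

Step 1 — Angular frequency: ω = 2π·f = 2π·1210 = 7603 rad/s.
Step 2 — Component impedances:
  R: Z = R = 30 Ω
  L: Z = jωL = j·7603·0.198 = 0 + j1505 Ω
  C: Z = 1/(jωC) = -j/(ω·C) = 0 - j1.315 Ω
Step 3 — Series combination: Z_total = R + L + C = 30 + j1504 Ω = 1504∠88.9° Ω.
Step 4 — Source phasor: V = 48∠45.0° V = 33.94 + j33.94 V.
Step 5 — Ohm's law: I = V / Z_total = (33.94 + j33.94) / (30 + j1504) = 0.02301 - j0.02211 A.
Step 6 — Convert to polar: |I| = 0.03191 A, ∠I = -43.9°.

I = 0.03191∠-43.9° A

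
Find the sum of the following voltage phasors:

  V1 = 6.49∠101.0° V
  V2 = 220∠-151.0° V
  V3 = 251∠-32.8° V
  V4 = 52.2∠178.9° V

Step 1 — Convert each phasor to rectangular form:
  V1 = 6.49·(cos(101.0°) + j·sin(101.0°)) = -1.238 + j6.371 V
  V2 = 220·(cos(-151.0°) + j·sin(-151.0°)) = -192.4 - j106.7 V
  V3 = 251·(cos(-32.8°) + j·sin(-32.8°)) = 211 - j136 V
  V4 = 52.2·(cos(178.9°) + j·sin(178.9°)) = -52.19 + j1.002 V
Step 2 — Sum components: V_total = -34.86 - j235.3 V.
Step 3 — Convert to polar: |V_total| = 237.8 V, ∠V_total = -98.4°.

V_total = 237.8∠-98.4° V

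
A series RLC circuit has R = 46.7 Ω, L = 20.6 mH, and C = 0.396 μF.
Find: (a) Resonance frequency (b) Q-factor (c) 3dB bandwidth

Step 1 — Resonance: ω₀ = 1/√(LC) = 1/√(0.0206·3.96e-07) = 1.107e+04 rad/s.
Step 2 — f₀ = ω₀/(2π) = 1762 Hz.
Step 3 — Series Q: Q = ω₀L/R = 1.107e+04·0.0206/46.7 = 4.884.
Step 4 — Bandwidth: Δω = ω₀/Q = 2267 rad/s; BW = Δω/(2π) = 360.8 Hz.

(a) f₀ = 1762 Hz  (b) Q = 4.884  (c) BW = 360.8 Hz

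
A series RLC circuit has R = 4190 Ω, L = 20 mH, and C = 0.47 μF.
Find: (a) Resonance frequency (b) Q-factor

Step 1 — Resonance condition Im(Z)=0 gives ω₀ = 1/√(LC).
Step 2 — ω₀ = 1/√(0.02·4.7e-07) = 1.031e+04 rad/s.
Step 3 — f₀ = ω₀/(2π) = 1642 Hz.
Step 4 — Series Q: Q = ω₀L/R = 1.031e+04·0.02/4190 = 0.04923.

(a) f₀ = 1642 Hz  (b) Q = 0.04923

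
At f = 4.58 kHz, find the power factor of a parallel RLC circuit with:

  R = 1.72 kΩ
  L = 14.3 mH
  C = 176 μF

Step 1 — Angular frequency: ω = 2π·f = 2π·4580 = 2.878e+04 rad/s.
Step 2 — Component impedances:
  R: Z = R = 1720 Ω
  L: Z = jωL = j·2.878e+04·0.0143 = 0 + j411.5 Ω
  C: Z = 1/(jωC) = -j/(ω·C) = 0 - j0.1974 Ω
Step 3 — Parallel combination: 1/Z_total = 1/R + 1/L + 1/C; Z_total = 2.269e-05 - j0.1975 Ω = 0.1975∠-90.0° Ω.
Step 4 — Power factor: PF = cos(φ) = Re(Z)/|Z| = 2.2687e-05/0.19754 = 0.0001148.
Step 5 — Type: Im(Z) = -0.1975 ⇒ leading (phase φ = -90.0°).

PF = 0.0001148 (leading, φ = -90.0°)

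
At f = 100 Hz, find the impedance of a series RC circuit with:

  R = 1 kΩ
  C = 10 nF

Step 1 — Angular frequency: ω = 2π·f = 2π·100 = 628.3 rad/s.
Step 2 — Component impedances:
  R: Z = R = 1000 Ω
  C: Z = 1/(jωC) = -j/(ω·C) = 0 - j1.592e+05 Ω
Step 3 — Series combination: Z_total = R + C = 1000 - j1.592e+05 Ω = 1.592e+05∠-89.6° Ω.

Z = 1000 - j1.592e+05 Ω = 1.592e+05∠-89.6° Ω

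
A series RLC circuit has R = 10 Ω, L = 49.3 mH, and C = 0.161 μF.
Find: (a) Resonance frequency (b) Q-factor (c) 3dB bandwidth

Step 1 — Resonance condition Im(Z)=0 gives ω₀ = 1/√(LC).
Step 2 — ω₀ = 1/√(0.0493·1.61e-07) = 1.122e+04 rad/s.
Step 3 — f₀ = ω₀/(2π) = 1786 Hz.
Step 4 — Series Q: Q = ω₀L/R = 1.122e+04·0.0493/10 = 55.34.
Step 5 — 3dB bandwidth: Δω = ω₀/Q = 202.8 rad/s; BW = Δω/(2π) = 32.28 Hz.

(a) f₀ = 1786 Hz  (b) Q = 55.34  (c) BW = 32.28 Hz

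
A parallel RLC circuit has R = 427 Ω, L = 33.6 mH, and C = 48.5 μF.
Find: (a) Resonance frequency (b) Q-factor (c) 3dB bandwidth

Step 1 — Resonance: ω₀ = 1/√(LC) = 1/√(0.0336·4.85e-05) = 783.4 rad/s.
Step 2 — f₀ = ω₀/(2π) = 124.7 Hz.
Step 3 — Parallel Q: Q = R/(ω₀L) = 427/(783.4·0.0336) = 16.22.
Step 4 — Bandwidth: Δω = ω₀/Q = 48.29 rad/s; BW = Δω/(2π) = 7.685 Hz.

(a) f₀ = 124.7 Hz  (b) Q = 16.22  (c) BW = 7.685 Hz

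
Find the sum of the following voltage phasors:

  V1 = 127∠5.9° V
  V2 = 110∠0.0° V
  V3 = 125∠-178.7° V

Step 1 — Convert each phasor to rectangular form:
  V1 = 127·(cos(5.9°) + j·sin(5.9°)) = 126.3 + j13.05 V
  V2 = 110·(cos(0.0°) + j·sin(0.0°)) = 110 V
  V3 = 125·(cos(-178.7°) + j·sin(-178.7°)) = -125 - j2.836 V
Step 2 — Sum components: V_total = 111.4 + j10.22 V.
Step 3 — Convert to polar: |V_total| = 111.8 V, ∠V_total = 5.2°.

V_total = 111.8∠5.2° V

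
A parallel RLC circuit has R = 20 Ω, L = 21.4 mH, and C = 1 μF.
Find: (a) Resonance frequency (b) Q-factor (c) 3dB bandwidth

Step 1 — Resonance: ω₀ = 1/√(LC) = 1/√(0.0214·1e-06) = 6836 rad/s.
Step 2 — f₀ = ω₀/(2π) = 1088 Hz.
Step 3 — Parallel Q: Q = R/(ω₀L) = 20/(6836·0.0214) = 0.1367.
Step 4 — Bandwidth: Δω = ω₀/Q = 5e+04 rad/s; BW = Δω/(2π) = 7958 Hz.

(a) f₀ = 1088 Hz  (b) Q = 0.1367  (c) BW = 7958 Hz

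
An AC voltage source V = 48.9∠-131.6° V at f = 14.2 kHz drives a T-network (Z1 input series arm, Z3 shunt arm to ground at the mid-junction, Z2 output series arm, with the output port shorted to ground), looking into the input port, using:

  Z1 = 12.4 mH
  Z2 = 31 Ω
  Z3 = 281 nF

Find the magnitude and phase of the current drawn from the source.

Step 1 — Angular frequency: ω = 2π·f = 2π·1.42e+04 = 8.922e+04 rad/s.
Step 2 — Component impedances:
  Z1: Z = jωL = j·8.922e+04·0.0124 = 0 + j1106 Ω
  Z2: Z = R = 31 Ω
  Z3: Z = 1/(jωC) = -j/(ω·C) = 0 - j39.89 Ω
Step 3 — With the output port shorted to ground, the output series arm Z2 runs from the junction to ground; the shunt arm Z3 also runs from the junction to ground. They appear in parallel: Z3 || Z2 = 19.33 - j15.02 Ω.
Step 4 — Series with input arm Z1: Z_in = Z1 + (Z3 || Z2) = 19.33 + j1091 Ω = 1091∠89.0° Ω.
Step 5 — Source phasor: V = 48.9∠-131.6° V = -32.47 - j36.57 V.
Step 6 — Ohm's law: I = V / Z_total = (-32.47 - j36.57) / (19.33 + j1091) = -0.03402 + j0.02915 A.
Step 7 — Convert to polar: |I| = 0.0448 A, ∠I = 139.4°.

I = 0.0448∠139.4° A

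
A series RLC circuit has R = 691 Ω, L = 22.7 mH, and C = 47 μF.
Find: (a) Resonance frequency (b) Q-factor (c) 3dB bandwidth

Step 1 — Resonance: ω₀ = 1/√(LC) = 1/√(0.0227·4.7e-05) = 968.1 rad/s.
Step 2 — f₀ = ω₀/(2π) = 154.1 Hz.
Step 3 — Series Q: Q = ω₀L/R = 968.1·0.0227/691 = 0.0318.
Step 4 — Bandwidth: Δω = ω₀/Q = 3.044e+04 rad/s; BW = Δω/(2π) = 4845 Hz.

(a) f₀ = 154.1 Hz  (b) Q = 0.0318  (c) BW = 4845 Hz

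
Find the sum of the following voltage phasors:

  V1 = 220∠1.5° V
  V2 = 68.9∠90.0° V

Step 1 — Convert each phasor to rectangular form:
  V1 = 220·(cos(1.5°) + j·sin(1.5°)) = 219.9 + j5.759 V
  V2 = 68.9·(cos(90.0°) + j·sin(90.0°)) = 0 + j68.9 V
Step 2 — Sum components: V_total = 219.9 + j74.66 V.
Step 3 — Convert to polar: |V_total| = 232.3 V, ∠V_total = 18.8°.

V_total = 232.3∠18.8° V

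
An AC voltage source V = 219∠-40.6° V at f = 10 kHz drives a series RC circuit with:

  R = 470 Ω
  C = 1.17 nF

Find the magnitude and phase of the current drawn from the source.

Step 1 — Angular frequency: ω = 2π·f = 2π·1e+04 = 6.283e+04 rad/s.
Step 2 — Component impedances:
  R: Z = R = 470 Ω
  C: Z = 1/(jωC) = -j/(ω·C) = 0 - j1.36e+04 Ω
Step 3 — Series combination: Z_total = R + C = 470 - j1.36e+04 Ω = 1.361e+04∠-88.0° Ω.
Step 4 — Source phasor: V = 219∠-40.6° V = 166.3 - j142.5 V.
Step 5 — Ohm's law: I = V / Z_total = (166.3 - j142.5) / (470 - j1.36e+04) = 0.01089 + j0.01185 A.
Step 6 — Convert to polar: |I| = 0.01609 A, ∠I = 47.4°.

I = 0.01609∠47.4° A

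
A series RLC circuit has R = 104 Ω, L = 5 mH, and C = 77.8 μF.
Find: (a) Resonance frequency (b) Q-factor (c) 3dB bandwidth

Step 1 — Resonance condition Im(Z)=0 gives ω₀ = 1/√(LC).
Step 2 — ω₀ = 1/√(0.005·7.78e-05) = 1603 rad/s.
Step 3 — f₀ = ω₀/(2π) = 255.2 Hz.
Step 4 — Series Q: Q = ω₀L/R = 1603·0.005/104 = 0.07708.
Step 5 — 3dB bandwidth: Δω = ω₀/Q = 2.08e+04 rad/s; BW = Δω/(2π) = 3310 Hz.

(a) f₀ = 255.2 Hz  (b) Q = 0.07708  (c) BW = 3310 Hz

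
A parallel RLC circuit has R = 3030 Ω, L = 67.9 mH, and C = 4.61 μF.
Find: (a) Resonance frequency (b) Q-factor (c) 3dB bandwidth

Step 1 — Resonance: ω₀ = 1/√(LC) = 1/√(0.0679·4.61e-06) = 1787 rad/s.
Step 2 — f₀ = ω₀/(2π) = 284.5 Hz.
Step 3 — Parallel Q: Q = R/(ω₀L) = 3030/(1787·0.0679) = 24.97.
Step 4 — Bandwidth: Δω = ω₀/Q = 71.59 rad/s; BW = Δω/(2π) = 11.39 Hz.

(a) f₀ = 284.5 Hz  (b) Q = 24.97  (c) BW = 11.39 Hz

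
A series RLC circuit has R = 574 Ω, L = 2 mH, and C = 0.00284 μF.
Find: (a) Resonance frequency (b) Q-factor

Step 1 — Resonance condition Im(Z)=0 gives ω₀ = 1/√(LC).
Step 2 — ω₀ = 1/√(0.002·2.84e-09) = 4.196e+05 rad/s.
Step 3 — f₀ = ω₀/(2π) = 6.678e+04 Hz.
Step 4 — Series Q: Q = ω₀L/R = 4.196e+05·0.002/574 = 1.462.

(a) f₀ = 6.678e+04 Hz  (b) Q = 1.462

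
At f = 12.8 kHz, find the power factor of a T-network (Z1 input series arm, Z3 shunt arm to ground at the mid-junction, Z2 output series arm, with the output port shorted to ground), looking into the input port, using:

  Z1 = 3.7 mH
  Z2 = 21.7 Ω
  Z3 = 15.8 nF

Step 1 — Angular frequency: ω = 2π·f = 2π·1.28e+04 = 8.042e+04 rad/s.
Step 2 — Component impedances:
  Z1: Z = jωL = j·8.042e+04·0.0037 = 0 + j297.6 Ω
  Z2: Z = R = 21.7 Ω
  Z3: Z = 1/(jωC) = -j/(ω·C) = 0 - j787 Ω
Step 3 — With the output port shorted to ground, the output series arm Z2 runs from the junction to ground; the shunt arm Z3 also runs from the junction to ground. They appear in parallel: Z3 || Z2 = 21.68 - j0.5979 Ω.
Step 4 — Series with input arm Z1: Z_in = Z1 + (Z3 || Z2) = 21.68 + j297 Ω = 297.8∠85.8° Ω.
Step 5 — Power factor: PF = cos(φ) = Re(Z)/|Z| = 21.684/297.76 = 0.07282.
Step 6 — Type: Im(Z) = 297 ⇒ lagging (phase φ = 85.8°).

PF = 0.07282 (lagging, φ = 85.8°)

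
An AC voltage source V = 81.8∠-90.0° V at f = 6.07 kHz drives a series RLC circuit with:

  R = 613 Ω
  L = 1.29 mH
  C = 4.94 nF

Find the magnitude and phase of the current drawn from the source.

Step 1 — Angular frequency: ω = 2π·f = 2π·6070 = 3.814e+04 rad/s.
Step 2 — Component impedances:
  R: Z = R = 613 Ω
  L: Z = jωL = j·3.814e+04·0.00129 = 0 + j49.2 Ω
  C: Z = 1/(jωC) = -j/(ω·C) = 0 - j5308 Ω
Step 3 — Series combination: Z_total = R + L + C = 613 - j5258 Ω = 5294∠-83.4° Ω.
Step 4 — Source phasor: V = 81.8∠-90.0° V = 0 - j81.8 V.
Step 5 — Ohm's law: I = V / Z_total = (0 - j81.8) / (613 - j5258) = 0.01535 - j0.001789 A.
Step 6 — Convert to polar: |I| = 0.01545 A, ∠I = -6.6°.

I = 0.01545∠-6.6° A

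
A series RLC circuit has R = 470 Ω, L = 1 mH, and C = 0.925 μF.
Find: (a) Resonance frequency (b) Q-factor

Step 1 — Resonance condition Im(Z)=0 gives ω₀ = 1/√(LC).
Step 2 — ω₀ = 1/√(0.001·9.25e-07) = 3.288e+04 rad/s.
Step 3 — f₀ = ω₀/(2π) = 5233 Hz.
Step 4 — Series Q: Q = ω₀L/R = 3.288e+04·0.001/470 = 0.06996.

(a) f₀ = 5233 Hz  (b) Q = 0.06996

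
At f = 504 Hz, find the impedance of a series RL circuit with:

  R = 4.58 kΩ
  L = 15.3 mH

Step 1 — Angular frequency: ω = 2π·f = 2π·504 = 3167 rad/s.
Step 2 — Component impedances:
  R: Z = R = 4580 Ω
  L: Z = jωL = j·3167·0.0153 = 0 + j48.45 Ω
Step 3 — Series combination: Z_total = R + L = 4580 + j48.45 Ω = 4580∠0.6° Ω.

Z = 4580 + j48.45 Ω = 4580∠0.6° Ω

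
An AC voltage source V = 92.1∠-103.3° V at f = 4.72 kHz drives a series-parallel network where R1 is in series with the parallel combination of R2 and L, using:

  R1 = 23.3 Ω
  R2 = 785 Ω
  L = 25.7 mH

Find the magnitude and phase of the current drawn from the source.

Step 1 — Angular frequency: ω = 2π·f = 2π·4720 = 2.966e+04 rad/s.
Step 2 — Component impedances:
  R1: Z = R = 23.3 Ω
  R2: Z = R = 785 Ω
  L: Z = jωL = j·2.966e+04·0.0257 = 0 + j762.2 Ω
Step 3 — Parallel branch: R2 || L = 1/(1/R2 + 1/L) = 380.9 + j392.3 Ω.
Step 4 — Series with R1: Z_total = R1 + (R2 || L) = 404.2 + j392.3 Ω = 563.3∠44.1° Ω.
Step 5 — Source phasor: V = 92.1∠-103.3° V = -21.19 - j89.63 V.
Step 6 — Ohm's law: I = V / Z_total = (-21.19 - j89.63) / (404.2 + j392.3) = -0.1378 - j0.08798 A.
Step 7 — Convert to polar: |I| = 0.1635 A, ∠I = -147.4°.

I = 0.1635∠-147.4° A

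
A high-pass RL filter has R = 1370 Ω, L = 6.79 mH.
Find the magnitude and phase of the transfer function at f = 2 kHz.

Step 1 — Angular frequency: ω = 2π·2000 = 1.257e+04 rad/s.
Step 2 — Transfer function: H(jω) = jωL/(R + jωL).
Step 3 — Numerator jωL = j·85.33; denominator R + jωL = 1370 + j85.33.
Step 4 — H = 0.003864 + j0.06204.
Step 5 — Magnitude: |H| = 0.06216 (-24.1 dB); phase: φ = 86.4°.

|H| = 0.06216 (-24.1 dB), φ = 86.4°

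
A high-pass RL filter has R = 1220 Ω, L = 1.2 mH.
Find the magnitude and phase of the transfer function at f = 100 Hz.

Step 1 — Angular frequency: ω = 2π·100 = 628.3 rad/s.
Step 2 — Transfer function: H(jω) = jωL/(R + jωL).
Step 3 — Numerator jωL = j·0.754; denominator R + jωL = 1220 + j0.754.
Step 4 — H = 3.819e-07 + j0.000618.
Step 5 — Magnitude: |H| = 0.000618 (-64.2 dB); phase: φ = 90.0°.

|H| = 0.000618 (-64.2 dB), φ = 90.0°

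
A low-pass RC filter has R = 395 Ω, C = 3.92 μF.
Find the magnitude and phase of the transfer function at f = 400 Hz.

Step 1 — Angular frequency: ω = 2π·400 = 2513 rad/s.
Step 2 — Transfer function: H(jω) = 1/(1 + jωRC).
Step 3 — Denominator: 1 + jωRC = 1 + j·2513·395·3.92e-06 = 1 + j3.892.
Step 4 — H = 0.06194 - j0.241.
Step 5 — Magnitude: |H| = 0.2489 (-12.1 dB); phase: φ = -75.6°.

|H| = 0.2489 (-12.1 dB), φ = -75.6°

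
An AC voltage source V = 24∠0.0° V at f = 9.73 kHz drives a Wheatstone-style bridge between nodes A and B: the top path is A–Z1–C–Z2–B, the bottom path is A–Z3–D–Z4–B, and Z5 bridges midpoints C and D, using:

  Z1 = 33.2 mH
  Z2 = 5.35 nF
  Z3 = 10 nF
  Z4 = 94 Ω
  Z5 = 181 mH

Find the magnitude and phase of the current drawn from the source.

Step 1 — Angular frequency: ω = 2π·f = 2π·9730 = 6.114e+04 rad/s.
Step 2 — Component impedances:
  Z1: Z = jωL = j·6.114e+04·0.0332 = 0 + j2030 Ω
  Z2: Z = 1/(jωC) = -j/(ω·C) = 0 - j3057 Ω
  Z3: Z = 1/(jωC) = -j/(ω·C) = 0 - j1636 Ω
  Z4: Z = R = 94 Ω
  Z5: Z = jωL = j·6.114e+04·0.181 = 0 + j1.107e+04 Ω
Step 3 — Bridge requires nodal analysis (the Z5 bridge couples midpoints C and D, so the two paths cannot be reduced to a simple series/parallel combination). Setting node B to ground and injecting 1 A at node A, the 3-node admittance system at A, C, D solves to V_A = Z_AB = 15.78 - j937.8 Ω = 938∠-89.0° Ω.
Step 4 — Source phasor: V = 24∠0.0° V = 24 V.
Step 5 — Ohm's law: I = V / Z_total = (24) / (15.78 - j937.8) = 0.0004305 + j0.02558 A.
Step 6 — Convert to polar: |I| = 0.02559 A, ∠I = 89.0°.

I = 0.02559∠89.0° A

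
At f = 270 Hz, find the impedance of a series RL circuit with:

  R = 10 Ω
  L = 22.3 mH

Step 1 — Angular frequency: ω = 2π·f = 2π·270 = 1696 rad/s.
Step 2 — Component impedances:
  R: Z = R = 10 Ω
  L: Z = jωL = j·1696·0.0223 = 0 + j37.83 Ω
Step 3 — Series combination: Z_total = R + L = 10 + j37.83 Ω = 39.13∠75.2° Ω.

Z = 10 + j37.83 Ω = 39.13∠75.2° Ω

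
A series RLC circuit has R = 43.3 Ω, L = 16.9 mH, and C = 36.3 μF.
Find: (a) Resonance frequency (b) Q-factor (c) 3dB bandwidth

Step 1 — Resonance condition Im(Z)=0 gives ω₀ = 1/√(LC).
Step 2 — ω₀ = 1/√(0.0169·3.63e-05) = 1277 rad/s.
Step 3 — f₀ = ω₀/(2π) = 203.2 Hz.
Step 4 — Series Q: Q = ω₀L/R = 1277·0.0169/43.3 = 0.4983.
Step 5 — 3dB bandwidth: Δω = ω₀/Q = 2562 rad/s; BW = Δω/(2π) = 407.8 Hz.

(a) f₀ = 203.2 Hz  (b) Q = 0.4983  (c) BW = 407.8 Hz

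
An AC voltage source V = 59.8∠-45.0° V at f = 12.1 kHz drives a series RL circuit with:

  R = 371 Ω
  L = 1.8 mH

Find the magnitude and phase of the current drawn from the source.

Step 1 — Angular frequency: ω = 2π·f = 2π·1.21e+04 = 7.603e+04 rad/s.
Step 2 — Component impedances:
  R: Z = R = 371 Ω
  L: Z = jωL = j·7.603e+04·0.0018 = 0 + j136.8 Ω
Step 3 — Series combination: Z_total = R + L = 371 + j136.8 Ω = 395.4∠20.2° Ω.
Step 4 — Source phasor: V = 59.8∠-45.0° V = 42.28 - j42.28 V.
Step 5 — Ohm's law: I = V / Z_total = (42.28 - j42.28) / (371 + j136.8) = 0.06332 - j0.1373 A.
Step 6 — Convert to polar: |I| = 0.1512 A, ∠I = -65.2°.

I = 0.1512∠-65.2° A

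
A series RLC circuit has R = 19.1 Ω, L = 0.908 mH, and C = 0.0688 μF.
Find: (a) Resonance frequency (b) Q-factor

Step 1 — Resonance condition Im(Z)=0 gives ω₀ = 1/√(LC).
Step 2 — ω₀ = 1/√(0.000908·6.88e-08) = 1.265e+05 rad/s.
Step 3 — f₀ = ω₀/(2π) = 2.014e+04 Hz.
Step 4 — Series Q: Q = ω₀L/R = 1.265e+05·0.000908/19.1 = 6.015.

(a) f₀ = 2.014e+04 Hz  (b) Q = 6.015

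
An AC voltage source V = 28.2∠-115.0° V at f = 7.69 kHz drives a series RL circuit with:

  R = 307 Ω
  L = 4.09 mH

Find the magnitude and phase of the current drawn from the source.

Step 1 — Angular frequency: ω = 2π·f = 2π·7690 = 4.832e+04 rad/s.
Step 2 — Component impedances:
  R: Z = R = 307 Ω
  L: Z = jωL = j·4.832e+04·0.00409 = 0 + j197.6 Ω
Step 3 — Series combination: Z_total = R + L = 307 + j197.6 Ω = 365.1∠32.8° Ω.
Step 4 — Source phasor: V = 28.2∠-115.0° V = -11.92 - j25.56 V.
Step 5 — Ohm's law: I = V / Z_total = (-11.92 - j25.56) / (307 + j197.6) = -0.06534 - j0.04119 A.
Step 6 — Convert to polar: |I| = 0.07724 A, ∠I = -147.8°.

I = 0.07724∠-147.8° A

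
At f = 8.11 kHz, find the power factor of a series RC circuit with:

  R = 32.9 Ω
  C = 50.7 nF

Step 1 — Angular frequency: ω = 2π·f = 2π·8110 = 5.096e+04 rad/s.
Step 2 — Component impedances:
  R: Z = R = 32.9 Ω
  C: Z = 1/(jωC) = -j/(ω·C) = 0 - j387.1 Ω
Step 3 — Series combination: Z_total = R + C = 32.9 - j387.1 Ω = 388.5∠-85.1° Ω.
Step 4 — Power factor: PF = cos(φ) = Re(Z)/|Z| = 32.9/388.47 = 0.08469.
Step 5 — Type: Im(Z) = -387.1 ⇒ leading (phase φ = -85.1°).

PF = 0.08469 (leading, φ = -85.1°)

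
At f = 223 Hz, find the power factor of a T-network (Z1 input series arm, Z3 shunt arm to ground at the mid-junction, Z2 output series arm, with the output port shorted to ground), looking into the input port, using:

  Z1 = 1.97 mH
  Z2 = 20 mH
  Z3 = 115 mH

Step 1 — Angular frequency: ω = 2π·f = 2π·223 = 1401 rad/s.
Step 2 — Component impedances:
  Z1: Z = jωL = j·1401·0.00197 = 0 + j2.76 Ω
  Z2: Z = jωL = j·1401·0.02 = 0 + j28.02 Ω
  Z3: Z = jωL = j·1401·0.115 = 0 + j161.1 Ω
Step 3 — With the output port shorted to ground, the output series arm Z2 runs from the junction to ground; the shunt arm Z3 also runs from the junction to ground. They appear in parallel: Z3 || Z2 = 0 + j23.87 Ω.
Step 4 — Series with input arm Z1: Z_in = Z1 + (Z3 || Z2) = 0 + j26.63 Ω = 26.63∠90.0° Ω.
Step 5 — Power factor: PF = cos(φ) = Re(Z)/|Z| = 0/26.63 = 0.
Step 6 — Type: Im(Z) = 26.63 ⇒ lagging (phase φ = 90.0°).

PF = 0 (lagging, φ = 90.0°)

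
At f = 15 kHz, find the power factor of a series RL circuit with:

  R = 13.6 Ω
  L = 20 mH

Step 1 — Angular frequency: ω = 2π·f = 2π·1.5e+04 = 9.425e+04 rad/s.
Step 2 — Component impedances:
  R: Z = R = 13.6 Ω
  L: Z = jωL = j·9.425e+04·0.02 = 0 + j1885 Ω
Step 3 — Series combination: Z_total = R + L = 13.6 + j1885 Ω = 1885∠89.6° Ω.
Step 4 — Power factor: PF = cos(φ) = Re(Z)/|Z| = 13.6/1885 = 0.007215.
Step 5 — Type: Im(Z) = 1885 ⇒ lagging (phase φ = 89.6°).

PF = 0.007215 (lagging, φ = 89.6°)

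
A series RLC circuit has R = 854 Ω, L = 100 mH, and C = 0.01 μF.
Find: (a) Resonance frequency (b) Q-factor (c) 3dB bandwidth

Step 1 — Resonance: ω₀ = 1/√(LC) = 1/√(0.1·1e-08) = 3.162e+04 rad/s.
Step 2 — f₀ = ω₀/(2π) = 5033 Hz.
Step 3 — Series Q: Q = ω₀L/R = 3.162e+04·0.1/854 = 3.703.
Step 4 — Bandwidth: Δω = ω₀/Q = 8540 rad/s; BW = Δω/(2π) = 1359 Hz.

(a) f₀ = 5033 Hz  (b) Q = 3.703  (c) BW = 1359 Hz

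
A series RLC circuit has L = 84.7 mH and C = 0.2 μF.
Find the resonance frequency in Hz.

Step 1 — Resonance condition Im(Z)=0 gives ω₀ = 1/√(LC).
Step 2 — ω₀ = 1/√(0.0847·2e-07) = 7683 rad/s.
Step 3 — f₀ = ω₀/(2π) = 1223 Hz.

f₀ = 1223 Hz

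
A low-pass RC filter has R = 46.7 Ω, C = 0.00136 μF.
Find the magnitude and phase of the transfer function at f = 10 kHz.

Step 1 — Angular frequency: ω = 2π·1e+04 = 6.283e+04 rad/s.
Step 2 — Transfer function: H(jω) = 1/(1 + jωRC).
Step 3 — Denominator: 1 + jωRC = 1 + j·6.283e+04·46.7·1.36e-09 = 1 + j0.003991.
Step 4 — H = 1 - j0.003991.
Step 5 — Magnitude: |H| = 1 (-0.0 dB); phase: φ = -0.2°.

|H| = 1 (-0.0 dB), φ = -0.2°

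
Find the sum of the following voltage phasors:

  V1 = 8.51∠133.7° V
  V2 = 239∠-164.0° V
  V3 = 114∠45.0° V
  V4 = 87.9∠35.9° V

Step 1 — Convert each phasor to rectangular form:
  V1 = 8.51·(cos(133.7°) + j·sin(133.7°)) = -5.879 + j6.152 V
  V2 = 239·(cos(-164.0°) + j·sin(-164.0°)) = -229.7 - j65.88 V
  V3 = 114·(cos(45.0°) + j·sin(45.0°)) = 80.61 + j80.61 V
  V4 = 87.9·(cos(35.9°) + j·sin(35.9°)) = 71.2 + j51.54 V
Step 2 — Sum components: V_total = -83.81 + j72.43 V.
Step 3 — Convert to polar: |V_total| = 110.8 V, ∠V_total = 139.2°.

V_total = 110.8∠139.2° V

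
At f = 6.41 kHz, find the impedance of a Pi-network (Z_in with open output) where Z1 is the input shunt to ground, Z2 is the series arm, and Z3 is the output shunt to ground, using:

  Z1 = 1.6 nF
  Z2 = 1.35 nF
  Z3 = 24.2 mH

Step 1 — Angular frequency: ω = 2π·f = 2π·6410 = 4.028e+04 rad/s.
Step 2 — Component impedances:
  Z1: Z = 1/(jωC) = -j/(ω·C) = 0 - j1.552e+04 Ω
  Z2: Z = 1/(jωC) = -j/(ω·C) = 0 - j1.839e+04 Ω
  Z3: Z = jωL = j·4.028e+04·0.0242 = 0 + j974.7 Ω
Step 3 — With open output, the series arm Z2 and the output shunt Z3 appear in series to ground: Z2 + Z3 = 0 - j1.742e+04 Ω.
Step 4 — Parallel with input shunt Z1: Z_in = Z1 || (Z2 + Z3) = 0 - j8207 Ω = 8207∠-90.0° Ω.

Z = 0 - j8207 Ω = 8207∠-90.0° Ω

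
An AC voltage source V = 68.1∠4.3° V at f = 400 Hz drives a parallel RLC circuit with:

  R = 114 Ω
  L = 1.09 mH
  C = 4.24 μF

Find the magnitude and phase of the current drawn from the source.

Step 1 — Angular frequency: ω = 2π·f = 2π·400 = 2513 rad/s.
Step 2 — Component impedances:
  R: Z = R = 114 Ω
  L: Z = jωL = j·2513·0.00109 = 0 + j2.739 Ω
  C: Z = 1/(jωC) = -j/(ω·C) = 0 - j93.84 Ω
Step 3 — Parallel combination: 1/Z_total = 1/R + 1/L + 1/C; Z_total = 0.06981 + j2.82 Ω = 2.821∠88.6° Ω.
Step 4 — Source phasor: V = 68.1∠4.3° V = 67.91 + j5.106 V.
Step 5 — Ohm's law: I = V / Z_total = (67.91 + j5.106) / (0.06981 + j2.82) = 2.405 - j24.02 A.
Step 6 — Convert to polar: |I| = 24.14 A, ∠I = -84.3°.

I = 24.14∠-84.3° A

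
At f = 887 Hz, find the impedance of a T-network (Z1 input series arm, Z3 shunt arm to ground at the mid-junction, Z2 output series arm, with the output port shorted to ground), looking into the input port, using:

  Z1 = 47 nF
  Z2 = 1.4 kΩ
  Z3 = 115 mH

Step 1 — Angular frequency: ω = 2π·f = 2π·887 = 5573 rad/s.
Step 2 — Component impedances:
  Z1: Z = 1/(jωC) = -j/(ω·C) = 0 - j3818 Ω
  Z2: Z = R = 1400 Ω
  Z3: Z = jωL = j·5573·0.115 = 0 + j640.9 Ω
Step 3 — With the output port shorted to ground, the output series arm Z2 runs from the junction to ground; the shunt arm Z3 also runs from the junction to ground. They appear in parallel: Z3 || Z2 = 242.6 + j529.9 Ω.
Step 4 — Series with input arm Z1: Z_in = Z1 + (Z3 || Z2) = 242.6 - j3288 Ω = 3297∠-85.8° Ω.

Z = 242.6 - j3288 Ω = 3297∠-85.8° Ω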